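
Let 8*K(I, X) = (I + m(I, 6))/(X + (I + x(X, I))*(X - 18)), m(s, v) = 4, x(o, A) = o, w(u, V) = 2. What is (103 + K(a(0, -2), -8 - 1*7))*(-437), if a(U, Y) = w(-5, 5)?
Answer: -1080283/24 ≈ -45012.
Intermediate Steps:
a(U, Y) = 2
K(I, X) = (4 + I)/(8*(X + (-18 + X)*(I + X))) (K(I, X) = ((I + 4)/(X + (I + X)*(X - 18)))/8 = ((4 + I)/(X + (I + X)*(-18 + X)))/8 = ((4 + I)/(X + (-18 + X)*(I + X)))/8 = (4 + I)/(8*(X + (-18 + X)*(I + X))))
(103 + K(a(0, -2), -8 - 1*7))*(-437) = (103 + (4 + 2)/(8*((-8 - 1*7)² - 18*2 - 17*(-8 - 1*7) + 2*(-8 - 1*7))))*(-437) = (103 + (⅛)*6/((-8 - 7)² - 36 - 17*(-8 - 7) + 2*(-8 - 7)))*(-437) = (103 + (⅛)*6/((-15)² - 36 - 17*(-15) + 2*(-15)))*(-437) = (103 + (⅛)*6/(225 - 36 + 255 - 30))*(-437) = (103 + (⅛)*6/414)*(-437) = (103 + (⅛)*(1/414)*6)*(-437) = (103 + 1/552)*(-437) = (56857/552)*(-437) = -1080283/24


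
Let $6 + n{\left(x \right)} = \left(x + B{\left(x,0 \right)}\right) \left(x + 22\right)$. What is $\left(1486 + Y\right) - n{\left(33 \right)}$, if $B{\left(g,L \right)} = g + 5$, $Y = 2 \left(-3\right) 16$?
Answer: $-2509$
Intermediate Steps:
$Y = -96$ ($Y = \left(-6\right) 16 = -96$)
$B{\left(g,L \right)} = 5 + g$
$n{\left(x \right)} = -6 + \left(5 + 2 x\right) \left(22 + x\right)$ ($n{\left(x \right)} = -6 + \left(x + \left(5 + x\right)\right) \left(x + 22\right) = -6 + \left(5 + 2 x\right) \left(22 + x\right)$)
$\left(1486 + Y\right) - n{\left(33 \right)} = \left(1486 - 96\right) - \left(104 + 2 \cdot 33^{2} + 49 \cdot 33\right) = 1390 - \left(104 + 2 \cdot 1089 + 1617\right) = 1390 - \left(104 + 2178 + 1617\right) = 1390 - 3899 = -2509$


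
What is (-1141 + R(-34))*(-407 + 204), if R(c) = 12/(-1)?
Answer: 234059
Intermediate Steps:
R(c) = -12 (R(c) = 12*(-1) = -12)
(-1141 + R(-34))*(-407 + 204) = (-1141 - 12)*(-407 + 204) = -1153*(-203) = 234059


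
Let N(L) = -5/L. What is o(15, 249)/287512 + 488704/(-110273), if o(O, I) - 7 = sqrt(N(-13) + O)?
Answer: -140507492537/31704810776 + 5*sqrt(26)/1868828 ≈ -4.4317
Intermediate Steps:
o(O, I) = 7 + sqrt(5/13 + O) (o(O, I) = 7 + sqrt(-5/(-13) + O) = 7 + sqrt(-5*(-1/13) + O) = 7 + sqrt(5/13 + O))
o(15, 249)/287512 + 488704/(-110273) = (7 + sqrt(65 + 169*15)/13)/287512 + 488704/(-110273) = (7 + sqrt(65 + 2535)/13)*(1/287512) + 488704*(-1/110273) = (7 + sqrt(2600)/13)*(1/287512) - 488704/110273 = (7 + (10*sqrt(26))/13)*(1/287512) - 488704/110273 = (7 + 10*sqrt(26)/13)*(1/287512) - 488704/110273 = (7/287512 + 5*sqrt(26)/1868828) - 488704/110273 = -140507492537/31704810776 + 5*sqrt(26)/1868828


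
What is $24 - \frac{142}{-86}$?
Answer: $\frac{1103}{43} \approx 25.651$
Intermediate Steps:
$24 - \frac{142}{-86} = 24 - - \frac{71}{43} = 24 + \frac{71}{43} = \frac{1103}{43}$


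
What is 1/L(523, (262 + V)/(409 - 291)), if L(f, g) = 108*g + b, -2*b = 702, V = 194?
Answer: 59/3915 ≈ 0.015070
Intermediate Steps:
b = -351 (b = -½*702 = -351)
L(f, g) = -351 + 108*g (L(f, g) = 108*g - 351 = -351 + 108*g)
1/L(523, (262 + V)/(409 - 291)) = 1/(-351 + 108*((262 + 194)/(409 - 291))) = 1/(-351 + 108*(456/118)) = 1/(-351 + 108*(456*(1/118))) = 1/(-351 + 108*(228/59)) = 1/(-351 + 24624/59) = 1/(3915/59) = 59/3915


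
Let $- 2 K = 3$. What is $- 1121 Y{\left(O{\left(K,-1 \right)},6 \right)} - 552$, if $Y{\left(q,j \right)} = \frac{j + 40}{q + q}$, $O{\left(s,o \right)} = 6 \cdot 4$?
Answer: $- \frac{39031}{24} \approx -1626.3$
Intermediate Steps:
$K = - \frac{3}{2}$ ($K = \left(- \frac{1}{2}\right) 3 = - \frac{3}{2} \approx -1.5$)
$O{\left(s,o \right)} = 24$
$Y{\left(q,j \right)} = \frac{40 + j}{2 q}$
$- 1121 Y{\left(O{\left(K,-1 \right)},6 \right)} - 552 = - 1121 \frac{40 + 6}{2 \cdot 24} - 552 = - 1121 \cdot \frac{1}{2} \cdot \frac{1}{24} \cdot 46 - 552 = \left(-1121\right) \frac{23}{24} - 552 = - \frac{25783}{24} - 552 = - \frac{39031}{24}$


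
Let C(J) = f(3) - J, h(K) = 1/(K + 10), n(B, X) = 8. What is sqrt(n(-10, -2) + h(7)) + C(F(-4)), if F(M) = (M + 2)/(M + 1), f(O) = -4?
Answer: -14/3 + sqrt(2329)/17 ≈ -1.8279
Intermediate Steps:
h(K) = 1/(10 + K)
F(M) = (2 + M)/(1 + M)
C(J) = -4 - J
sqrt(n(-10, -2) + h(7)) + C(F(-4)) = sqrt(8 + 1/(10 + 7)) + (-4 - (2 - 4)/(1 - 4)) = sqrt(8 + 1/17) + (-4 - (-2)/(-3)) = sqrt(8 + 1/17) + (-4 - (-1)*(-2)/3) = sqrt(137/17) + (-4 - 1*2/3) = sqrt(2329)/17 + (-4 - 2/3) = sqrt(2329)/17 - 14/3 = -14/3 + sqrt(2329)/17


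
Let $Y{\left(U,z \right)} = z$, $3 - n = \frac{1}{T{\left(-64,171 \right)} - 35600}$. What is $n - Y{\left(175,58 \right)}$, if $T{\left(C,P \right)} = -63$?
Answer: $- \frac{1961464}{35663} \approx -55.0$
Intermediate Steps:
$n = \frac{106990}{35663}$ ($n = 3 - \frac{1}{-63 - 35600} = 3 - \frac{1}{-35663} = 3 - - \frac{1}{35663} = 3 + \frac{1}{35663} = \frac{106990}{35663} \approx 3.0$)
$n - Y{\left(175,58 \right)} = \frac{106990}{35663} - 58 = - \frac{1961464}{35663}$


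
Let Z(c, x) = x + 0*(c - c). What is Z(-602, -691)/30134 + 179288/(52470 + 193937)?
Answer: 5232397355/7425228538 ≈ 0.70468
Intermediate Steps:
Z(c, x) = x (Z(c, x) = x + 0*0 = x + 0 = x)
Z(-602, -691)/30134 + 179288/(52470 + 193937) = -691/30134 + 179288/(52470 + 193937) = -691*1/30134 + 179288/246407 = -691/30134 + 179288*(1/246407) = -691/30134 + 179288/246407 = 5232397355/7425228538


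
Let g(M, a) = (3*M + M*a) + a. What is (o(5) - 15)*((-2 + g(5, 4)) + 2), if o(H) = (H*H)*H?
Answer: 4290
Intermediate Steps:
g(M, a) = a + 3*M + M*a
o(H) = H**3 (o(H) = H**2*H = H**3)
(o(5) - 15)*((-2 + g(5, 4)) + 2) = (5**3 - 15)*((-2 + (4 + 3*5 + 5*4)) + 2) = (125 - 15)*((-2 + (4 + 15 + 20)) + 2) = 110*((-2 + 39) + 2) = 110*(37 + 2) = 110*39 = 4290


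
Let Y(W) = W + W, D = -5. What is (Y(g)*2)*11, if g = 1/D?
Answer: -44/5 ≈ -8.8000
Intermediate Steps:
g = -⅕ (g = 1/(-5) = -⅕ ≈ -0.20000)
Y(W) = 2*W
(Y(g)*2)*11 = ((2*(-⅕))*2)*11 = -⅖*2*11 = -⅘*11 = -44/5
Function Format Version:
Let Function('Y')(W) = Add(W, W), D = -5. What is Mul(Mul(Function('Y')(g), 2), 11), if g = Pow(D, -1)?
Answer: Rational(-44, 5) ≈ -8.8000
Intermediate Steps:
g = Rational(-1, 5) (g = Pow(-5, -1) = Rational(-1, 5) ≈ -0.20000)
Function('Y')(W) = Mul(2, W)
Mul(Mul(Function('Y')(g), 2), 11) = Mul(Mul(Mul(2, Rational(-1, 5)), 2), 11) = Mul(Mul(Rational(-2, 5), 2), 11) = Mul(Rational(-4, 5), 11) = Rational(-44, 5)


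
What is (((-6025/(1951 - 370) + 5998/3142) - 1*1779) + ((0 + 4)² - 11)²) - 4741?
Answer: -16136686601/2483751 ≈ -6496.9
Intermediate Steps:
(((-6025/(1951 - 370) + 5998/3142) - 1*1779) + ((0 + 4)² - 11)²) - 4741 = (((-6025/1581 + 5998*(1/3142)) - 1779) + (4² - 11)²) - 4741 = (((-6025*1/1581 + 2999/1571) - 1779) + (16 - 11)²) - 4741 = (((-6025/1581 + 2999/1571) - 1779) + 5²) - 4741 = ((-4723856/2483751 - 1779) + 25) - 4741 = (-4423316885/2483751 + 25) - 4741 = -4361223110/2483751 - 4741 = -16136686601/2483751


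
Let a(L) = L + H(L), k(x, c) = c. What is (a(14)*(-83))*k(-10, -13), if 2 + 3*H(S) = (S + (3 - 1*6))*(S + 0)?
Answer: 209326/3 ≈ 69775.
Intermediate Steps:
H(S) = -⅔ + S*(-3 + S)/3 (H(S) = -⅔ + ((S + (3 - 1*6))*(S + 0))/3 = -⅔ + ((S + (3 - 6))*S)/3 = -⅔ + ((S - 3)*S)/3 = -⅔ + ((-3 + S)*S)/3 = -⅔ + (S*(-3 + S))/3 = -⅔ + S*(-3 + S)/3)
a(L) = -⅔ + L²/3 (a(L) = L + (-⅔ - L + L²/3) = -⅔ + L²/3)
(a(14)*(-83))*k(-10, -13) = ((-⅔ + (⅓)*14²)*(-83))*(-13) = ((-⅔ + (⅓)*196)*(-83))*(-13) = ((-⅔ + 196/3)*(-83))*(-13) = ((194/3)*(-83))*(-13) = -16102/3*(-13) = 209326/3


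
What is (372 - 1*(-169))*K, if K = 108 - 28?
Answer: 43280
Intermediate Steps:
K = 80
(372 - 1*(-169))*K = (372 - 1*(-169))*80 = (372 + 169)*80 = 541*80 = 43280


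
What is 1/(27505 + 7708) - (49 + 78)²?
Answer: -567950476/35213 ≈ -16129.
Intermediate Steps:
1/(27505 + 7708) - (49 + 78)² = 1/35213 - 1*127² = 1/35213 - 1*16129 = 1/35213 - 16129 = -567950476/35213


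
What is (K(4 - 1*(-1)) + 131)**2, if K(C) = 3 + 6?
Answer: 19600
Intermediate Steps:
K(C) = 9
(K(4 - 1*(-1)) + 131)**2 = (9 + 131)**2 = 140**2 = 19600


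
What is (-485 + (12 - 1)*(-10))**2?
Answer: 354025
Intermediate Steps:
(-485 + (12 - 1)*(-10))**2 = (-485 + 11*(-10))**2 = (-485 - 110)**2 = (-595)**2 = 354025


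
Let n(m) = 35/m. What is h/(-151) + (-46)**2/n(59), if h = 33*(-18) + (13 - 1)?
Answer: 18871814/5285 ≈ 3570.8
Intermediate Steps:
h = -582 (h = -594 + 12 = -582)
h/(-151) + (-46)**2/n(59) = -582/(-151) + (-46)**2/((35/59)) = -582*(-1/151) + 2116/((35*(1/59))) = 582/151 + 2116/(35/59) = 582/151 + 2116*(59/35) = 582/151 + 124844/35 = 18871814/5285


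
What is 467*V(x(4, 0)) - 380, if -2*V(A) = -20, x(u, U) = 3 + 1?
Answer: 4290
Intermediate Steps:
x(u, U) = 4
V(A) = 10 (V(A) = -½*(-20) = 10)
467*V(x(4, 0)) - 380 = 467*10 - 380 = 4670 - 380 = 4290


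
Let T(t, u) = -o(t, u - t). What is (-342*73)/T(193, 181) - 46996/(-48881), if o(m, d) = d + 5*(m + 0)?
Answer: 1265150234/46583593 ≈ 27.159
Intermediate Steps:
o(m, d) = d + 5*m
T(t, u) = -u - 4*t (T(t, u) = -((u - t) + 5*t) = -(u + 4*t) = -u - 4*t)
(-342*73)/T(193, 181) - 46996/(-48881) = (-342*73)/(-1*181 - 4*193) - 46996/(-48881) = -24966/(-181 - 772) - 46996*(-1/48881) = -24966/(-953) + 46996/48881 = -24966*(-1/953) + 46996/48881 = 24966/953 + 46996/48881 = 1265150234/46583593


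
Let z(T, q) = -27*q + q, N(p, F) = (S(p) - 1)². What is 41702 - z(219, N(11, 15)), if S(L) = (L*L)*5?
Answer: 9526918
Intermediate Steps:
S(L) = 5*L² (S(L) = L²*5 = 5*L²)
N(p, F) = (-1 + 5*p²)² (N(p, F) = (5*p² - 1)² = (-1 + 5*p²)²)
z(T, q) = -26*q
41702 - z(219, N(11, 15)) = 41702 - (-26)*(-1 + 5*11²)² = 41702 - (-26)*(-1 + 5*121)² = 41702 - (-26)*(-1 + 605)² = 41702 - (-26)*604² = 41702 - (-26)*364816 = 41702 - 1*(-9485216) = 41702 + 9485216 = 9526918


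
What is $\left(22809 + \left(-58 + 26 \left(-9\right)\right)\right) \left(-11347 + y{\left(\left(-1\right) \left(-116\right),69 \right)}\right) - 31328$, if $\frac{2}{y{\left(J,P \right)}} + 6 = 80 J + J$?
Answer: $- \frac{1199721435748}{4695} \approx -2.5553 \cdot 10^{8}$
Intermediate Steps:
$y{\left(J,P \right)} = \frac{2}{-6 + 81 J}$ ($y{\left(J,P \right)} = \frac{2}{-6 + \left(80 J + J\right)} = \frac{2}{-6 + 81 J}$)
$\left(22809 + \left(-58 + 26 \left(-9\right)\right)\right) \left(-11347 + y{\left(\left(-1\right) \left(-116\right),69 \right)}\right) - 31328 = \left(22809 + \left(-58 + 26 \left(-9\right)\right)\right) \left(-11347 + \frac{2}{3 \left(-2 + 27 \left(\left(-1\right) \left(-116\right)\right)\right)}\right) - 31328 = \left(22809 - 292\right) \left(-11347 + \frac{2}{3 \left(-2 + 27 \cdot 116\right)}\right) - 31328 = \left(22809 - 292\right) \left(-11347 + \frac{2}{3 \left(-2 + 3132\right)}\right) - 31328 = 22517 \left(-11347 + \frac{2}{3 \cdot 3130}\right) - 31328 = 22517 \left(-11347 + \frac{2}{3} \cdot \frac{1}{3130}\right) - 31328 = 22517 \left(-11347 + \frac{1}{4695}\right) - 31328 = 22517 \left(- \frac{53274164}{4695}\right) - 31328 = - \frac{1199574350788}{4695} - 31328 = - \frac{1199721435748}{4695}$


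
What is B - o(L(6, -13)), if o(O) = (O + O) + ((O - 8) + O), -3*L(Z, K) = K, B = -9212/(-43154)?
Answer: -590338/64731 ≈ -9.1199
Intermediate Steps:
B = 4606/21577 (B = -9212*(-1/43154) = 4606/21577 ≈ 0.21347)
L(Z, K) = -K/3
o(O) = -8 + 4*O (o(O) = 2*O + ((-8 + O) + O) = 2*O + (-8 + 2*O) = -8 + 4*O)
B - o(L(6, -13)) = 4606/21577 - (-8 + 4*(-⅓*(-13))) = 4606/21577 - (-8 + 4*(13/3)) = 4606/21577 - (-8 + 52/3) = 4606/21577 - 1*28/3 = 4606/21577 - 28/3 = -590338/64731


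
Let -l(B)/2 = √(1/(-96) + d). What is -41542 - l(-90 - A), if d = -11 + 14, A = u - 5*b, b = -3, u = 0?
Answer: -41542 + √1722/12 ≈ -41539.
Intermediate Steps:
A = 15 (A = 0 - 5*(-3) = 0 + 15 = 15)
d = 3
l(B) = -√1722/12 (l(B) = -2*√(1/(-96) + 3) = -2*√(-1/96 + 3) = -√1722/12)
-41542 - l(-90 - A) = -41542 - (-1)*√1722/12 = -41542 + √1722/12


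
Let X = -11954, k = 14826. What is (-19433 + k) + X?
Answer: -16561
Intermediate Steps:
(-19433 + k) + X = (-19433 + 14826) - 11954 = -4607 - 11954 = -16561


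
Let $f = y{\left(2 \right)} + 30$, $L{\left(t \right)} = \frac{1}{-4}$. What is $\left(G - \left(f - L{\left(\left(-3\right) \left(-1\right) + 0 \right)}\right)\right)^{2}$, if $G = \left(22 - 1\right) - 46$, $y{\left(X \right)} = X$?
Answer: $\frac{52441}{16} \approx 3277.6$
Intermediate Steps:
$L{\left(t \right)} = - \frac{1}{4}$
$f = 32$ ($f = 2 + 30 = 32$)
$G = -25$ ($G = 21 - 46 = -25$)
$\left(G - \left(f - L{\left(\left(-3\right) \left(-1\right) + 0 \right)}\right)\right)^{2} = \left(-25 - \frac{129}{4}\right)^{2} = \left(- \frac{229}{4}\right)^{2} = \frac{52441}{16}$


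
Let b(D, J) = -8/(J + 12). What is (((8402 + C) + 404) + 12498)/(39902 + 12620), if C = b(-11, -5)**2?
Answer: 521980/1286789 ≈ 0.40565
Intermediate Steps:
b(D, J) = -8/(12 + J)
C = 64/49 (C = (-8/(12 - 5))**2 = (-8/7)**2 = 64/49 ≈ 1.3061)
(((8402 + C) + 404) + 12498)/(39902 + 12620) = (((8402 + 64/49) + 404) + 12498)/(39902 + 12620) = ((411762/49 + 404) + 12498)/52522 = (431558/49 + 12498)*(1/52522) = (1043960/49)*(1/52522) = 521980/1286789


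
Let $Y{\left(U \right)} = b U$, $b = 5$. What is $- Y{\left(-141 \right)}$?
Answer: $705$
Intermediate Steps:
$Y{\left(U \right)} = 5 U$
$- Y{\left(-141 \right)} = - 5 \left(-141\right) = \left(-1\right) \left(-705\right) = 705$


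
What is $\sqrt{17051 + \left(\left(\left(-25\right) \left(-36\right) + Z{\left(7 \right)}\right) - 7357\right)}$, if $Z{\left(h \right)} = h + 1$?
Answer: $3 \sqrt{1178} \approx 102.97$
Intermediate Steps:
$Z{\left(h \right)} = 1 + h$
$\sqrt{17051 + \left(\left(\left(-25\right) \left(-36\right) + Z{\left(7 \right)}\right) - 7357\right)} = \sqrt{17051 + \left(\left(\left(-25\right) \left(-36\right) + \left(1 + 7\right)\right) - 7357\right)} = \sqrt{17051 + \left(\left(900 + 8\right) - 7357\right)} = \sqrt{17051 + \left(908 - 7357\right)} = \sqrt{17051 - 6449} = \sqrt{10602} = 3 \sqrt{1178}$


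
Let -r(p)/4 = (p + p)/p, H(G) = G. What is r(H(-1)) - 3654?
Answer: -3662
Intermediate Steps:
r(p) = -8 (r(p) = -4*(p + p)/p = -4*2*p/p = -4*2 = -8)
r(H(-1)) - 3654 = -8 - 3654 = -3662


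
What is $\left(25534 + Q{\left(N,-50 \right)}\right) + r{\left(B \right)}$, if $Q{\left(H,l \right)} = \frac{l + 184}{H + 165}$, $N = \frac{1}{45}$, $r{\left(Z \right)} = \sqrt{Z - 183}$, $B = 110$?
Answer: $\frac{94810757}{3713} + i \sqrt{73} \approx 25535.0 + 8.544 i$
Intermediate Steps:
$r{\left(Z \right)} = \sqrt{-183 + Z}$
$N = \frac{1}{45} \approx 0.022222$
$Q{\left(H,l \right)} = \frac{184 + l}{165 + H}$
$\left(25534 + Q{\left(N,-50 \right)}\right) + r{\left(B \right)} = \left(25534 + \frac{184 - 50}{165 + \frac{1}{45}}\right) + \sqrt{-183 + 110} = \left(25534 + \frac{1}{\frac{7426}{45}} \cdot 134\right) + \sqrt{-73} = \left(25534 + \frac{45}{7426} \cdot 134\right) + i \sqrt{73} = \left(25534 + \frac{3015}{3713}\right) + i \sqrt{73} = \frac{94810757}{3713} + i \sqrt{73}$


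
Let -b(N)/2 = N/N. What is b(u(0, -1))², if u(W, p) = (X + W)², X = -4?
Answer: 4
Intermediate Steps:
u(W, p) = (-4 + W)²
b(N) = -2 (b(N) = -2*N/N = -2*1 = -2)
b(u(0, -1))² = (-2)² = 4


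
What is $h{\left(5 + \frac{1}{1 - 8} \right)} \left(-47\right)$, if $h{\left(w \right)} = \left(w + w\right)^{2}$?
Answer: $- \frac{217328}{49} \approx -4435.3$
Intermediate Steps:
$h{\left(w \right)} = 4 w^{2}$ ($h{\left(w \right)} = \left(2 w\right)^{2} = 4 w^{2}$)
$h{\left(5 + \frac{1}{1 - 8} \right)} \left(-47\right) = 4 \left(5 + \frac{1}{1 - 8}\right)^{2} \left(-47\right) = 4 \left(5 + \frac{1}{-7}\right)^{2} \left(-47\right) = 4 \left(5 - \frac{1}{7}\right)^{2} \left(-47\right) = 4 \left(\frac{34}{7}\right)^{2} \left(-47\right) = 4 \cdot \frac{1156}{49} \left(-47\right) = \frac{4624}{49} \left(-47\right) = - \frac{217328}{49}$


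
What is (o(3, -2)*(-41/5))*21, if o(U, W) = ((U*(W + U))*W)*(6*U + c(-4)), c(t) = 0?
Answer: 92988/5 ≈ 18598.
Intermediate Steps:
o(U, W) = 6*W*U**2*(U + W) (o(U, W) = ((U*(W + U))*W)*(6*U + 0) = ((U*(U + W))*W)*(6*U) = (U*W*(U + W))*(6*U) = 6*W*U**2*(U + W))
(o(3, -2)*(-41/5))*21 = ((6*(-2)*3**2*(3 - 2))*(-41/5))*21 = ((6*(-2)*9*1)*(-41*1/5))*21 = -108*(-41/5)*21 = (4428/5)*21 = 92988/5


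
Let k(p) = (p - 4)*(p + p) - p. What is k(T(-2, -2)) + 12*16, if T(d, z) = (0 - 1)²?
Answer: 185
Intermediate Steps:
T(d, z) = 1 (T(d, z) = (-1)² = 1)
k(p) = -p + 2*p*(-4 + p) (k(p) = (-4 + p)*(2*p) - p = 2*p*(-4 + p) - p = -p + 2*p*(-4 + p))
k(T(-2, -2)) + 12*16 = 1*(-9 + 2*1) + 12*16 = 1*(-9 + 2) + 192 = 1*(-7) + 192 = -7 + 192 = 185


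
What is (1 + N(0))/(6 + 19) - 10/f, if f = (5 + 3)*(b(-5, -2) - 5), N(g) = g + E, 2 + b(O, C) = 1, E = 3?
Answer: 221/600 ≈ 0.36833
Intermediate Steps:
b(O, C) = -1 (b(O, C) = -2 + 1 = -1)
N(g) = 3 + g (N(g) = g + 3 = 3 + g)
f = -48 (f = (5 + 3)*(-1 - 5) = 8*(-6) = -48)
(1 + N(0))/(6 + 19) - 10/f = (1 + (3 + 0))/(6 + 19) - 10/(-48) = (1 + 3)/25 - 10*(-1/48) = 4*(1/25) + 5/24 = 4/25 + 5/24 = 221/600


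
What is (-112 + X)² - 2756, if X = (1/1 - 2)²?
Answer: 9565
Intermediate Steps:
X = 1 (X = (1 - 2)² = (-1)² = 1)
(-112 + X)² - 2756 = (-112 + 1)² - 2756 = (-111)² - 2756 = 12321 - 2756 = 9565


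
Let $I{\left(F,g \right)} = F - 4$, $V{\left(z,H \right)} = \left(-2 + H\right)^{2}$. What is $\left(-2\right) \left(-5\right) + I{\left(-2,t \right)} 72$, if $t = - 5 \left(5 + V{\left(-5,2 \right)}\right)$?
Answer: $-422$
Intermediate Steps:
$t = -25$ ($t = - 5 \left(5 + \left(-2 + 2\right)^{2}\right) = - 5 \left(5 + 0^{2}\right) = - 5 \left(5 + 0\right) = \left(-5\right) 5 = -25$)
$I{\left(F,g \right)} = -4 + F$ ($I{\left(F,g \right)} = F - 4 = -4 + F$)
$\left(-2\right) \left(-5\right) + I{\left(-2,t \right)} 72 = \left(-2\right) \left(-5\right) + \left(-4 - 2\right) 72 = 10 - 432 = -422$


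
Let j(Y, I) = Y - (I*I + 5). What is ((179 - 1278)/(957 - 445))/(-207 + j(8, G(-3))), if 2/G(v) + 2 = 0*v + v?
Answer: 27475/2613248 ≈ 0.010514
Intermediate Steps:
G(v) = 2/(-2 + v) (G(v) = 2/(-2 + (0*v + v)) = 2/(-2 + (0 + v)) = 2/(-2 + v))
j(Y, I) = -5 + Y - I² (j(Y, I) = Y - (I² + 5) = Y - (5 + I²) = Y + (-5 - I²) = -5 + Y - I²)
((179 - 1278)/(957 - 445))/(-207 + j(8, G(-3))) = ((179 - 1278)/(957 - 445))/(-207 + (-5 + 8 - (2/(-2 - 3))²)) = (-1099/512)/(-207 + (-5 + 8 - (2/(-5))²)) = (-1099*1/512)/(-207 + (-5 + 8 - (2*(-⅕))²)) = -1099/(512*(-207 + (-5 + 8 - (-⅖)²))) = -1099/(512*(-207 + (-5 + 8 - 1*4/25))) = -1099/(512*(-207 + (-5 + 8 - 4/25))) = -1099/(512*(-207 + 71/25)) = -1099/(512*(-5104/25)) = -1099/512*(-25/5104) = 27475/2613248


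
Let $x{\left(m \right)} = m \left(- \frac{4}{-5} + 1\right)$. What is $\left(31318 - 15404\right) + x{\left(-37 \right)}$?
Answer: $\frac{79237}{5} \approx 15847.0$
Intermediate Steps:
$x{\left(m \right)} = \frac{9 m}{5}$ ($x{\left(m \right)} = m \left(\left(-4\right) \left(- \frac{1}{5}\right) + 1\right) = m \left(\frac{4}{5} + 1\right) = m \frac{9}{5} = \frac{9 m}{5}$)
$\left(31318 - 15404\right) + x{\left(-37 \right)} = \left(31318 - 15404\right) + \frac{9}{5} \left(-37\right) = 15914 - \frac{333}{5} = \frac{79237}{5}$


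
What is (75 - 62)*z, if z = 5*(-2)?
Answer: -130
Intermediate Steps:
z = -10
(75 - 62)*z = (75 - 62)*(-10) = 13*(-10) = -130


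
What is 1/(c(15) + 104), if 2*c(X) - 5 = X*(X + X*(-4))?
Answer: -1/231 ≈ -0.0043290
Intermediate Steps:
c(X) = 5/2 - 3*X**2/2 (c(X) = 5/2 + (X*(X + X*(-4)))/2 = 5/2 + (X*(X - 4*X))/2 = 5/2 + (X*(-3*X))/2 = 5/2 + (-3*X**2)/2 = 5/2 - 3*X**2/2)
1/(c(15) + 104) = 1/((5/2 - 3/2*15**2) + 104) = 1/((5/2 - 3/2*225) + 104) = 1/((5/2 - 675/2) + 104) = 1/(-335 + 104) = 1/(-231) = -1/231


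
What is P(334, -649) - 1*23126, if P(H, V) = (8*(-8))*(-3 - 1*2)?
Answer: -22806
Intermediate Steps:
P(H, V) = 320 (P(H, V) = -64*(-3 - 2) = -64*(-5) = 320)
P(334, -649) - 1*23126 = 320 - 1*23126 = 320 - 23126 = -22806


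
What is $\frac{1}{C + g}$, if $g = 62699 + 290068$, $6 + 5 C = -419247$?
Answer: $\frac{5}{1344582} \approx 3.7186 \cdot 10^{-6}$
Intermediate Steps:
$C = - \frac{419253}{5}$ ($C = - \frac{6}{5} + \frac{1}{5} \left(-419247\right) = - \frac{6}{5} - \frac{419247}{5} = - \frac{419253}{5} \approx -83851.0$)
$g = 352767$
$\frac{1}{C + g} = \frac{1}{- \frac{419253}{5} + 352767} = \frac{1}{\frac{1344582}{5}} = \frac{5}{1344582}$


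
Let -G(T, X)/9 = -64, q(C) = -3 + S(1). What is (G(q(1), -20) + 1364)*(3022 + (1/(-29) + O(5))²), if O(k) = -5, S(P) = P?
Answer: 4971866920/841 ≈ 5.9118e+6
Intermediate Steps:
q(C) = -2 (q(C) = -3 + 1 = -2)
G(T, X) = 576 (G(T, X) = -9*(-64) = 576)
(G(q(1), -20) + 1364)*(3022 + (1/(-29) + O(5))²) = (576 + 1364)*(3022 + (1/(-29) - 5)²) = 1940*(3022 + (-1/29 - 5)²) = 1940*(3022 + (-146/29)²) = 1940*(3022 + 21316/841) = 1940*(2562818/841) = 4971866920/841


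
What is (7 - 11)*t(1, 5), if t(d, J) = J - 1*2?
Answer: -12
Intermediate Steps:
t(d, J) = -2 + J (t(d, J) = J - 2 = -2 + J)
(7 - 11)*t(1, 5) = (7 - 11)*(-2 + 5) = -4*3 = -12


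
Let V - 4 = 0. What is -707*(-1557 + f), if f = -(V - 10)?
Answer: 1096557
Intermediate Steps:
V = 4 (V = 4 + 0 = 4)
f = 6 (f = -(4 - 10) = -1*(-6) = 6)
-707*(-1557 + f) = -707*(-1557 + 6) = -707*(-1551) = 1096557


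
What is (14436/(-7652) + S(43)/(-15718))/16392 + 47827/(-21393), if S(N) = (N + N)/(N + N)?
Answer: -7858116134592677/3514751591917968 ≈ -2.2358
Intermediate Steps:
S(N) = 1 (S(N) = (2*N)/((2*N)) = (2*N)*(1/(2*N)) = 1)
(14436/(-7652) + S(43)/(-15718))/16392 + 47827/(-21393) = (14436/(-7652) + 1/(-15718))/16392 + 47827/(-21393) = (14436*(-1/7652) + 1*(-1/15718))*(1/16392) + 47827*(-1/21393) = (-3609/1913 - 1/15718)*(1/16392) - 47827/21393 = -56728175/30068534*1/16392 - 47827/21393 = -56728175/492883409328 - 47827/21393 = -7858116134592677/3514751591917968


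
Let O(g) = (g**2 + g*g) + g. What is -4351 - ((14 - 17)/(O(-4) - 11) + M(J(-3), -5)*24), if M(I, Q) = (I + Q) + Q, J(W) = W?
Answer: -68660/17 ≈ -4038.8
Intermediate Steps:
O(g) = g + 2*g**2 (O(g) = (g**2 + g**2) + g = 2*g**2 + g = g + 2*g**2)
M(I, Q) = I + 2*Q
-4351 - ((14 - 17)/(O(-4) - 11) + M(J(-3), -5)*24) = -4351 - ((14 - 17)/(-4*(1 + 2*(-4)) - 11) + (-3 + 2*(-5))*24) = -4351 - (-3/(-4*(1 - 8) - 11) + (-3 - 10)*24) = -4351 - (-3/(-4*(-7) - 11) - 13*24) = -4351 - (-3/(28 - 11) - 312) = -4351 - (-3/17 - 312) = -4351 - 1*(-5307/17) = -4351 + 5307/17 = -68660/17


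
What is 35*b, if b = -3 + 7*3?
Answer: 630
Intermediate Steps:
b = 18 (b = -3 + 21 = 18)
35*b = 35*18 = 630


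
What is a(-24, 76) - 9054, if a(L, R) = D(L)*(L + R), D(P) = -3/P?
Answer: -18095/2 ≈ -9047.5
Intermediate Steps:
a(L, R) = -3*(L + R)/L (a(L, R) = (-3/L)*(L + R) = -3*(L + R)/L)
a(-24, 76) - 9054 = (-3 - 3*76/(-24)) - 9054 = (-3 - 3*76*(-1/24)) - 9054 = (-3 + 19/2) - 9054 = 13/2 - 9054 = -18095/2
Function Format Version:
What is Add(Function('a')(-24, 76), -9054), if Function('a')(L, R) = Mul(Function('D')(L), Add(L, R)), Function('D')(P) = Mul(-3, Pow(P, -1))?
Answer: Rational(-18095, 2) ≈ -9047.5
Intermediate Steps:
Function('a')(L, R) = Mul(-3, Pow(L, -1), Add(L, R)) (Function('a')(L, R) = Mul(Mul(-3, Pow(L, -1)), Add(L, R)) = Mul(-3, Pow(L, -1), Add(L, R)))
Add(Function('a')(-24, 76), -9054) = Add(Add(-3, Mul(-3, 76, Pow(-24, -1))), -9054) = Add(Add(-3, Mul(-3, 76, Rational(-1, 24))), -9054) = Add(Add(-3, Rational(19, 2)), -9054) = Add(Rational(13, 2), -9054) = Rational(-18095, 2)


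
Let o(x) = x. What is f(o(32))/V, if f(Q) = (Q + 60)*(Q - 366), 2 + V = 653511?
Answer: -30728/653509 ≈ -0.047020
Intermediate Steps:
V = 653509 (V = -2 + 653511 = 653509)
f(Q) = (-366 + Q)*(60 + Q) (f(Q) = (60 + Q)*(-366 + Q) = (-366 + Q)*(60 + Q))
f(o(32))/V = (-21960 + 32**2 - 306*32)/653509 = (-21960 + 1024 - 9792)*(1/653509) = -30728*1/653509 = -30728/653509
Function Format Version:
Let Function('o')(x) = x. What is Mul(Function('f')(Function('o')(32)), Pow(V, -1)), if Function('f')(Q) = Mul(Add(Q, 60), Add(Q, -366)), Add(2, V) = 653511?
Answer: Rational(-30728, 653509) ≈ -0.047020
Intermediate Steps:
V = 653509 (V = Add(-2, 653511) = 653509)
Function('f')(Q) = Mul(Add(-366, Q), Add(60, Q)) (Function('f')(Q) = Mul(Add(60, Q), Add(-366, Q)) = Mul(Add(-366, Q), Add(60, Q)))
Mul(Function('f')(Function('o')(32)), Pow(V, -1)) = Mul(Add(-21960, Pow(32, 2), Mul(-306, 32)), Pow(653509, -1)) = Mul(Add(-21960, 1024, -9792), Rational(1, 653509)) = Mul(-30728, Rational(1, 653509)) = Rational(-30728, 653509)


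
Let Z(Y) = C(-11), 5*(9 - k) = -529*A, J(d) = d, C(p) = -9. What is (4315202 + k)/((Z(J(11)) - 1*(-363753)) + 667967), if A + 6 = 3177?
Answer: 23253514/5158555 ≈ 4.5078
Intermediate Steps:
A = 3171 (A = -6 + 3177 = 3171)
k = 1677504/5 (k = 9 - (-529)*3171/5 = 9 - 1/5*(-1677459) = 9 + 1677459/5 = 1677504/5 ≈ 3.3550e+5)
Z(Y) = -9
(4315202 + k)/((Z(J(11)) - 1*(-363753)) + 667967) = (4315202 + 1677504/5)/((-9 - 1*(-363753)) + 667967) = 23253514/(5*((-9 + 363753) + 667967)) = 23253514/(5*(363744 + 667967)) = (23253514/5)/1031711 = (23253514/5)*(1/1031711) = 23253514/5158555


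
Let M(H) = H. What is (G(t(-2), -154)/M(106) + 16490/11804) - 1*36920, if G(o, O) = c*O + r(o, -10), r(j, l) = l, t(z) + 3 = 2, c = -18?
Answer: -11540209873/312806 ≈ -36893.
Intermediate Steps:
t(z) = -1 (t(z) = -3 + 2 = -1)
G(o, O) = -10 - 18*O (G(o, O) = -18*O - 10 = -10 - 18*O)
(G(t(-2), -154)/M(106) + 16490/11804) - 1*36920 = ((-10 - 18*(-154))/106 + 16490/11804) - 1*36920 = ((-10 + 2772)*(1/106) + 16490*(1/11804)) - 36920 = (2762*(1/106) + 8245/5902) - 36920 = (1381/53 + 8245/5902) - 36920 = 8587647/312806 - 36920 = -11540209873/312806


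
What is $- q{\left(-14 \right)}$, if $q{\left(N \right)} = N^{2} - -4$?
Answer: $-200$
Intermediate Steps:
$q{\left(N \right)} = 4 + N^{2}$ ($q{\left(N \right)} = N^{2} + 4 = 4 + N^{2}$)
$- q{\left(-14 \right)} = - (4 + \left(-14\right)^{2}) = - (4 + 196) = \left(-1\right) 200 = -200$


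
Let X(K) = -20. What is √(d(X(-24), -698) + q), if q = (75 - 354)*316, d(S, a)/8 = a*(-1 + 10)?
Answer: 6*I*√3845 ≈ 372.05*I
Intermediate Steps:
d(S, a) = 72*a (d(S, a) = 8*(a*(-1 + 10)) = 8*(a*9) = 8*(9*a) = 72*a)
q = -88164 (q = -279*316 = -88164)
√(d(X(-24), -698) + q) = √(72*(-698) - 88164) = √(-50256 - 88164) = √(-138420) = 6*I*√3845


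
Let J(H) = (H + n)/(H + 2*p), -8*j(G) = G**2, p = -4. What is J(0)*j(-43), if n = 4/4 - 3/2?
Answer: -1849/128 ≈ -14.445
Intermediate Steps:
n = -1/2 (n = 4*(1/4) - 3*1/2 = 1 - 3/2 = -1/2 ≈ -0.50000)
j(G) = -G**2/8
J(H) = (-1/2 + H)/(-8 + H) (J(H) = (H - 1/2)/(H + 2*(-4)) = (-1/2 + H)/(H - 8) = (-1/2 + H)/(-8 + H))
J(0)*j(-43) = ((-1/2 + 0)/(-8 + 0))*(-1/8*(-43)**2) = (-1/2/(-8))*(-1/8*1849) = -1/8*(-1/2)*(-1849/8) = (1/16)*(-1849/8) = -1849/128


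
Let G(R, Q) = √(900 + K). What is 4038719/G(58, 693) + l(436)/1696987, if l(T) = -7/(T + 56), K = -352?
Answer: -7/834917604 + 4038719*√137/274 ≈ 1.7253e+5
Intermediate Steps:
G(R, Q) = 2*√137 (G(R, Q) = √(900 - 352) = √548 = 2*√137)
l(T) = -7/(56 + T)
4038719/G(58, 693) + l(436)/1696987 = 4038719/((2*√137)) - 7/(56 + 436)/1696987 = 4038719*(√137/274) - 7/492*(1/1696987) = 4038719*√137/274 - 7*1/492*(1/1696987) = 4038719*√137/274 - 7/492*1/1696987 = 4038719*√137/274 - 7/834917604 = -7/834917604 + 4038719*√137/274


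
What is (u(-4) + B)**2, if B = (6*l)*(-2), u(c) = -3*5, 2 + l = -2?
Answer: 1089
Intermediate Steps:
l = -4 (l = -2 - 2 = -4)
u(c) = -15
B = 48 (B = (6*(-4))*(-2) = -24*(-2) = 48)
(u(-4) + B)**2 = (-15 + 48)**2 = 33**2 = 1089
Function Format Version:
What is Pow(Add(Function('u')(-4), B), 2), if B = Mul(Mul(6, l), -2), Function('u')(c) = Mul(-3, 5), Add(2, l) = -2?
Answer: 1089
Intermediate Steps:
l = -4 (l = Add(-2, -2) = -4)
Function('u')(c) = -15
B = 48 (B = Mul(Mul(6, -4), -2) = Mul(-24, -2) = 48)
Pow(Add(Function('u')(-4), B), 2) = Pow(Add(-15, 48), 2) = Pow(33, 2) = 1089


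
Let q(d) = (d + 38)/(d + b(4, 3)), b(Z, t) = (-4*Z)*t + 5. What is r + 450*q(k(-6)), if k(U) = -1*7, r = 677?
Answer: 398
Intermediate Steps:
b(Z, t) = 5 - 4*Z*t (b(Z, t) = -4*Z*t + 5 = 5 - 4*Z*t)
k(U) = -7
q(d) = (38 + d)/(-43 + d) (q(d) = (d + 38)/(d + (5 - 4*4*3)) = (38 + d)/(d + (5 - 48)) = (38 + d)/(d - 43) = (38 + d)/(-43 + d))
r + 450*q(k(-6)) = 677 + 450*((38 - 7)/(-43 - 7)) = 677 + 450*(31/(-50)) = 677 + 450*(-1/50*31) = 677 + 450*(-31/50) = 677 - 279 = 398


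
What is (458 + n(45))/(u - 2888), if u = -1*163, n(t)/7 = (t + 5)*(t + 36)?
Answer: -28808/3051 ≈ -9.4422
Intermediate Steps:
n(t) = 7*(5 + t)*(36 + t) (n(t) = 7*((t + 5)*(t + 36)) = 7*((5 + t)*(36 + t)) = 7*(5 + t)*(36 + t))
u = -163
(458 + n(45))/(u - 2888) = (458 + (1260 + 7*45**2 + 287*45))/(-163 - 2888) = (458 + (1260 + 7*2025 + 12915))/(-3051) = (458 + (1260 + 14175 + 12915))*(-1/3051) = (458 + 28350)*(-1/3051) = 28808*(-1/3051) = -28808/3051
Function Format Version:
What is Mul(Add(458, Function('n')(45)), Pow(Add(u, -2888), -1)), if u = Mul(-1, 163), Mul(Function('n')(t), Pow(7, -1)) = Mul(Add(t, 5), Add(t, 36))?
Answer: Rational(-28808, 3051) ≈ -9.4422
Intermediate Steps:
Function('n')(t) = Mul(7, Add(5, t), Add(36, t)) (Function('n')(t) = Mul(7, Mul(Add(t, 5), Add(t, 36))) = Mul(7, Mul(Add(5, t), Add(36, t))) = Mul(7, Add(5, t), Add(36, t)))
u = -163
Mul(Add(458, Function('n')(45)), Pow(Add(u, -2888), -1)) = Mul(Add(458, Add(1260, Mul(7, Pow(45, 2)), Mul(287, 45))), Pow(Add(-163, -2888), -1)) = Mul(Add(458, Add(1260, Mul(7, 2025), 12915)), Pow(-3051, -1)) = Mul(Add(458, Add(1260, 14175, 12915)), Rational(-1, 3051)) = Mul(Add(458, 28350), Rational(-1, 3051)) = Mul(28808, Rational(-1, 3051)) = Rational(-28808, 3051)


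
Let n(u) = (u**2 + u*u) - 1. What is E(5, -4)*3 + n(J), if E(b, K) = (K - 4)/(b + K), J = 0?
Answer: -25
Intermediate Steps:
n(u) = -1 + 2*u**2 (n(u) = (u**2 + u**2) - 1 = 2*u**2 - 1 = -1 + 2*u**2)
E(b, K) = (-4 + K)/(K + b)
E(5, -4)*3 + n(J) = ((-4 - 4)/(-4 + 5))*3 + (-1 + 2*0**2) = (-8/1)*3 + (-1 + 2*0) = (1*(-8))*3 + (-1 + 0) = -8*3 - 1 = -24 - 1 = -25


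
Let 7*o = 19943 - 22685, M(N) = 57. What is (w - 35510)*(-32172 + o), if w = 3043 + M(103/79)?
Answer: 1055389980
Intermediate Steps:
w = 3100 (w = 3043 + 57 = 3100)
o = -2742/7 (o = (19943 - 22685)/7 = (⅐)*(-2742) = -2742/7 ≈ -391.71)
(w - 35510)*(-32172 + o) = (3100 - 35510)*(-32172 - 2742/7) = -32410*(-227946/7) = 1055389980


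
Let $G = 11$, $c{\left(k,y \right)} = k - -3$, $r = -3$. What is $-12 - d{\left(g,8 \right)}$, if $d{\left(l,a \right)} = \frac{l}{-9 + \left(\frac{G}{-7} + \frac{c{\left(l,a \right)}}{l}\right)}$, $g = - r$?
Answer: $- \frac{233}{20} \approx -11.65$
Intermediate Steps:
$g = 3$ ($g = \left(-1\right) \left(-3\right) = 3$)
$c{\left(k,y \right)} = 3 + k$ ($c{\left(k,y \right)} = k + 3 = 3 + k$)
$d{\left(l,a \right)} = \frac{l}{- \frac{74}{7} + \frac{3 + l}{l}}$ ($d{\left(l,a \right)} = \frac{l}{-9 + \left(\frac{11}{-7} + \frac{3 + l}{l}\right)} = \frac{l}{-9 + \left(11 \left(- \frac{1}{7}\right) + \frac{3 + l}{l}\right)} = \frac{l}{-9 - \left(\frac{11}{7} - \frac{3 + l}{l}\right)} = \frac{l}{- \frac{74}{7} + \frac{3 + l}{l}}$)
$-12 - d{\left(g,8 \right)} = -12 - - \frac{7 \cdot 3^{2}}{-21 + 67 \cdot 3} = -12 - \left(-7\right) 9 \frac{1}{-21 + 201} = -12 - \left(-7\right) 9 \cdot \frac{1}{180} = -12 - - \frac{7}{20} = -12 + \frac{7}{20} = - \frac{233}{20}$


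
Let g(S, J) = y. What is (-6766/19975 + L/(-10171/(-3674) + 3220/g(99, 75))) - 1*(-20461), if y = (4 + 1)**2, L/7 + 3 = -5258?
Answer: 8187246463871/405695775 ≈ 20181.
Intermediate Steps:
L = -36827 (L = -21 + 7*(-5258) = -21 - 36806 = -36827)
y = 25 (y = 5**2 = 25)
g(S, J) = 25
(-6766/19975 + L/(-10171/(-3674) + 3220/g(99, 75))) - 1*(-20461) = (-6766/19975 - 36827/(-10171/(-3674) + 3220/25)) - 1*(-20461) = (-6766*1/19975 - 36827/(-10171*(-1/3674) + 3220*(1/25))) + 20461 = (-398/1175 - 36827/(10171/3674 + 644/5)) + 20461 = (-398/1175 - 36827/2416911/18370) + 20461 = (-398/1175 - 36827*18370/2416911) + 20461 = (-398/1175 - 96644570/345273) + 20461 = -113694788404/405695775 + 20461 = 8187246463871/405695775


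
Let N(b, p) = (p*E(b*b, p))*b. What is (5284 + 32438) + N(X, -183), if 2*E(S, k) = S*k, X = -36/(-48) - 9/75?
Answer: 83817823983/2000000 ≈ 41909.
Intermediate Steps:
X = 63/100 (X = -36*(-1/48) - 9*1/75 = 3/4 - 3/25 = 63/100 ≈ 0.63000)
E(S, k) = S*k/2 (E(S, k) = (S*k)/2 = S*k/2)
N(b, p) = b**3*p**2/2 (N(b, p) = (p*((b*b)*p/2))*b = (p*(b**2*p/2))*b = (p*(p*b**2/2))*b = (b**2*p**2/2)*b = b**3*p**2/2)
(5284 + 32438) + N(X, -183) = (5284 + 32438) + (1/2)*(63/100)**3*(-183)**2 = 37722 + (1/2)*(250047/1000000)*33489 = 37722 + 8373823983/2000000 = 83817823983/2000000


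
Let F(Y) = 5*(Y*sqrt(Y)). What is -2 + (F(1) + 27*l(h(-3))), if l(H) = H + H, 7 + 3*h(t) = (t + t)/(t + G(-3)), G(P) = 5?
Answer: -177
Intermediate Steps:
h(t) = -7/3 + 2*t/(3*(5 + t)) (h(t) = -7/3 + ((t + t)/(t + 5))/3 = -7/3 + ((2*t)/(5 + t))/3 = -7/3 + (2*t/(5 + t))/3 = -7/3 + 2*t/(3*(5 + t)))
l(H) = 2*H
F(Y) = 5*Y**(3/2)
-2 + (F(1) + 27*l(h(-3))) = -2 + (5*1**(3/2) + 27*(2*(5*(-7 - 1*(-3))/(3*(5 - 3))))) = -2 + (5*1 + 27*(2*((5/3)*(-7 + 3)/2))) = -2 + (5 + 27*(2*((5/3)*(1/2)*(-4)))) = -2 + (5 + 27*(2*(-10/3))) = -2 + (5 + 27*(-20/3)) = -2 + (5 - 180) = -2 - 175 = -177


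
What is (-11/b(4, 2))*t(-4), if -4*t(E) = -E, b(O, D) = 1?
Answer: 11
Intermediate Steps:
t(E) = E/4 (t(E) = -(-1)*E/4 = E/4)
(-11/b(4, 2))*t(-4) = (-11/1)*((¼)*(-4)) = -11*1*(-1) = -11*(-1) = 11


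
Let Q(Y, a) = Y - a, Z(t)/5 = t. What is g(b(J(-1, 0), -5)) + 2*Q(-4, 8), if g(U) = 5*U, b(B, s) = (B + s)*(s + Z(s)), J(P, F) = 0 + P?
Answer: 876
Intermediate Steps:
Z(t) = 5*t
J(P, F) = P
b(B, s) = 6*s*(B + s) (b(B, s) = (B + s)*(s + 5*s) = (B + s)*(6*s) = 6*s*(B + s))
g(b(J(-1, 0), -5)) + 2*Q(-4, 8) = 5*(6*(-5)*(-1 - 5)) + 2*(-4 - 1*8) = 5*(6*(-5)*(-6)) + 2*(-4 - 8) = 5*180 + 2*(-12) = 900 - 24 = 876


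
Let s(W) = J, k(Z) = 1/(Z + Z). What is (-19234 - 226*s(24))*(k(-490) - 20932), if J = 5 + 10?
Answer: 16574795688/35 ≈ 4.7357e+8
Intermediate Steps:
J = 15
k(Z) = 1/(2*Z)
s(W) = 15
(-19234 - 226*s(24))*(k(-490) - 20932) = (-19234 - 226*15)*((1/2)/(-490) - 20932) = (-19234 - 3390)*((1/2)*(-1/490) - 20932) = -22624*(-1/980 - 20932) = -22624*(-20513361/980) = 16574795688/35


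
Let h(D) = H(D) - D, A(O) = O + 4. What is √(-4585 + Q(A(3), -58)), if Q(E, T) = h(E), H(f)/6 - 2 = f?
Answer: I*√4538 ≈ 67.365*I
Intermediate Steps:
A(O) = 4 + O
H(f) = 12 + 6*f
h(D) = 12 + 5*D (h(D) = (12 + 6*D) - D = 12 + 5*D)
Q(E, T) = 12 + 5*E
√(-4585 + Q(A(3), -58)) = √(-4585 + (12 + 5*(4 + 3))) = √(-4585 + (12 + 5*7)) = √(-4585 + (12 + 35)) = √(-4585 + 47) = √(-4538) = I*√4538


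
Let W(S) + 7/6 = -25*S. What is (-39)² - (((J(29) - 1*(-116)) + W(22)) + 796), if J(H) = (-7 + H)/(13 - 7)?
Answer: 2313/2 ≈ 1156.5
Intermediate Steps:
J(H) = -7/6 + H/6 (J(H) = (-7 + H)/6 = (-7 + H)*(⅙) = -7/6 + H/6)
W(S) = -7/6 - 25*S
(-39)² - (((J(29) - 1*(-116)) + W(22)) + 796) = (-39)² - ((((-7/6 + (⅙)*29) - 1*(-116)) + (-7/6 - 25*22)) + 796) = 1521 - ((((-7/6 + 29/6) + 116) + (-7/6 - 550)) + 796) = 1521 - (((11/3 + 116) - 3307/6) + 796) = 1521 - ((359/3 - 3307/6) + 796) = 1521 - (-863/2 + 796) = 1521 - 1*729/2 = 1521 - 729/2 = 2313/2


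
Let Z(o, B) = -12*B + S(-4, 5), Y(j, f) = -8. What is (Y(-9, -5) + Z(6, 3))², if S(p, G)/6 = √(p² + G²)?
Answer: 3412 - 528*√41 ≈ 31.150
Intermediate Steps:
S(p, G) = 6*√(G² + p²) (S(p, G) = 6*√(p² + G²) = 6*√(G² + p²))
Z(o, B) = -12*B + 6*√41 (Z(o, B) = -12*B + 6*√(5² + (-4)²) = -12*B + 6*√(25 + 16) = -12*B + 6*√41)
(Y(-9, -5) + Z(6, 3))² = (-8 + (-12*3 + 6*√41))² = (-8 + (-36 + 6*√41))² = (-44 + 6*√41)²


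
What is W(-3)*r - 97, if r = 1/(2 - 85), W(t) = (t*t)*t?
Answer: -8024/83 ≈ -96.675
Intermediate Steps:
W(t) = t³ (W(t) = t²*t = t³)
r = -1/83 (r = 1/(-83) = -1/83 ≈ -0.012048)
W(-3)*r - 97 = (-3)³*(-1/83) - 97 = -27*(-1/83) - 97 = 27/83 - 97 = -8024/83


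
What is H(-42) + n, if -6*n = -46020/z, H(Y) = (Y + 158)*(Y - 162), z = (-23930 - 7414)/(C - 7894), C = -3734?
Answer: -27189069/1306 ≈ -20819.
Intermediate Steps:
z = 2612/969 (z = (-23930 - 7414)/(-3734 - 7894) = -31344/(-11628) = -31344*(-1/11628) = 2612/969 ≈ 2.6956)
H(Y) = (-162 + Y)*(158 + Y) (H(Y) = (158 + Y)*(-162 + Y) = (-162 + Y)*(158 + Y))
n = 3716115/1306 (n = -(-7670)/2612/969 = -(-7670)*969/2612 = -1/6*(-11148345/653) = 3716115/1306 ≈ 2845.4)
H(-42) + n = (-25596 + (-42)**2 - 4*(-42)) + 3716115/1306 = (-25596 + 1764 + 168) + 3716115/1306 = -23664 + 3716115/1306 = -27189069/1306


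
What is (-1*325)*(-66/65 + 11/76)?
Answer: 21505/76 ≈ 282.96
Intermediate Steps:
(-1*325)*(-66/65 + 11/76) = -325*(-66*1/65 + 11*(1/76)) = -325*(-66/65 + 11/76) = -325*(-4301/4940) = 21505/76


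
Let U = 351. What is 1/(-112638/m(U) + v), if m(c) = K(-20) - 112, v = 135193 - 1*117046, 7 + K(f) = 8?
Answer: 37/708985 ≈ 5.2187e-5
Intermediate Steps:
K(f) = 1 (K(f) = -7 + 8 = 1)
v = 18147 (v = 135193 - 117046 = 18147)
m(c) = -111 (m(c) = 1 - 112 = -111)
1/(-112638/m(U) + v) = 1/(-112638/(-111) + 18147) = 1/(-112638*(-1/111) + 18147) = 1/(37546/37 + 18147) = 1/(708985/37) = 37/708985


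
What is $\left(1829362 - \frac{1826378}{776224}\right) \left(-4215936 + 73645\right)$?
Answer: $- \frac{2941011827633934305}{388112} \approx -7.5777 \cdot 10^{12}$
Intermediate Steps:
$\left(1829362 - \frac{1826378}{776224}\right) \left(-4215936 + 73645\right) = \left(1829362 - \frac{913189}{388112}\right) \left(-4142291\right) = \frac{709996431355}{388112} \left(-4142291\right) = - \frac{2941011827633934305}{388112}$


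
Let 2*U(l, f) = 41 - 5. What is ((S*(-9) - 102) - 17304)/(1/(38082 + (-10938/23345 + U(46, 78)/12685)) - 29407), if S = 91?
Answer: 41105156310752850/66325340496620597 ≈ 0.61975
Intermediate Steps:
U(l, f) = 18 (U(l, f) = (41 - 5)/2 = (½)*36 = 18)
((S*(-9) - 102) - 17304)/(1/(38082 + (-10938/23345 + U(46, 78)/12685)) - 29407) = ((91*(-9) - 102) - 17304)/(1/(38082 + (-10938/23345 + 18/12685)) - 29407) = ((-819 - 102) - 17304)/(1/(38082 + (-10938*1/23345 + 18*(1/12685))) - 29407) = (-921 - 17304)/(1/(38082 + (-10938/23345 + 18/12685)) - 29407) = -18225/(1/(38082 - 27665664/59226265) - 29407) = -18225/(1/(2255426958066/59226265) - 29407) = -18225/(59226265/2255426958066 - 29407) = -18225/(-66325340496620597/2255426958066) = -18225*(-2255426958066/66325340496620597) = 41105156310752850/66325340496620597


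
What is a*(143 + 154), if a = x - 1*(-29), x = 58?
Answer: 25839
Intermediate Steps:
a = 87 (a = 58 - 1*(-29) = 58 + 29 = 87)
a*(143 + 154) = 87*(143 + 154) = 87*297 = 25839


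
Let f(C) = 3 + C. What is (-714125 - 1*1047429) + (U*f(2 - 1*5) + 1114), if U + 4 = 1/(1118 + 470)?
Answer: -1760440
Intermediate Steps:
U = -6351/1588 (U = -4 + 1/(1118 + 470) = -4 + 1/1588 = -6351/1588 ≈ -3.9994)
(-714125 - 1*1047429) + (U*f(2 - 1*5) + 1114) = (-714125 - 1*1047429) + (-6351*(3 + (2 - 1*5))/1588 + 1114) = (-714125 - 1047429) + (-6351*(3 + (2 - 5))/1588 + 1114) = -1761554 + (-6351*(3 - 3)/1588 + 1114) = -1761554 + (-6351/1588*0 + 1114) = -1761554 + (0 + 1114) = -1761554 + 1114 = -1760440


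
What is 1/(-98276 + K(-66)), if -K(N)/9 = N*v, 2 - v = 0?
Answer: -1/97088 ≈ -1.0300e-5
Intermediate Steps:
v = 2 (v = 2 - 1*0 = 2 + 0 = 2)
K(N) = -18*N (K(N) = -9*N*2 = -18*N)
1/(-98276 + K(-66)) = 1/(-98276 - 18*(-66)) = 1/(-98276 + 1188) = 1/(-97088) = -1/97088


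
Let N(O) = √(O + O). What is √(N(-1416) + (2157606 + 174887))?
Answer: √(2332493 + 4*I*√177) ≈ 1527.3 + 0.02*I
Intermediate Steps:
N(O) = √2*√O (N(O) = √(2*O) = √2*√O)
√(N(-1416) + (2157606 + 174887)) = √(√2*√(-1416) + (2157606 + 174887)) = √(√2*(2*I*√354) + 2332493) = √(4*I*√177 + 2332493) = √(2332493 + 4*I*√177)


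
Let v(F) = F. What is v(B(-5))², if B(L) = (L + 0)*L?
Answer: 625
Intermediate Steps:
B(L) = L² (B(L) = L*L = L²)
v(B(-5))² = ((-5)²)² = 25² = 625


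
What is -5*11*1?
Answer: -55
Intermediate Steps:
-5*11*1 = -55*1 = -55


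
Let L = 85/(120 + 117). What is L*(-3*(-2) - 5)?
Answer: 85/237 ≈ 0.35865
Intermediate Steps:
L = 85/237 ≈ 0.35865
L*(-3*(-2) - 5) = 85*(-3*(-2) - 5)/237 = 85*(6 - 5)/237 = (85/237)*1 = 85/237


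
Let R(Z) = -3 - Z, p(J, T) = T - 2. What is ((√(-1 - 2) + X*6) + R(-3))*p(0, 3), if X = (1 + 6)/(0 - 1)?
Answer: -42 + I*√3 ≈ -42.0 + 1.732*I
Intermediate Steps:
X = -7 (X = 7/(-1) = 7*(-1) = -7)
p(J, T) = -2 + T
((√(-1 - 2) + X*6) + R(-3))*p(0, 3) = ((√(-1 - 2) - 7*6) + (-3 - 1*(-3)))*(-2 + 3) = ((√(-3) - 42) + (-3 + 3))*1 = ((I*√3 - 42) + 0)*1 = ((-42 + I*√3) + 0)*1 = (-42 + I*√3)*1 = -42 + I*√3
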